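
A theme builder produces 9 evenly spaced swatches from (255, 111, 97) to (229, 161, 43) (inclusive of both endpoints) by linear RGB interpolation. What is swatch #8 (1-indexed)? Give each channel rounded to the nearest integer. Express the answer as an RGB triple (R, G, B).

With 9 swatches and endpoints inclusive, swatch 8 sits at t = (8 − 1)/(9 − 1) = 7/8 ≈ 0.875.
R = 255 + 0.875 × (229 − 255) = 232.25 → 232
G = 111 + 0.875 × (161 − 111) = 154.75 → 155
B = 97 + 0.875 × (43 − 97) = 49.75 → 50

(232, 155, 50)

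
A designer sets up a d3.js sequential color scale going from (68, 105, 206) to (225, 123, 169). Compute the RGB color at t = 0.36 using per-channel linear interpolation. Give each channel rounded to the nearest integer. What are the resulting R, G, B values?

(125, 111, 193)

R = 68 + 0.36 × (225 − 68) = 68 + 0.36 × 157 = 124.52 → 125
G = 105 + 0.36 × (123 − 105) = 105 + 0.36 × 18 = 111.48 → 111
B = 206 + 0.36 × (169 − 206) = 206 + 0.36 × -37 = 192.68 → 193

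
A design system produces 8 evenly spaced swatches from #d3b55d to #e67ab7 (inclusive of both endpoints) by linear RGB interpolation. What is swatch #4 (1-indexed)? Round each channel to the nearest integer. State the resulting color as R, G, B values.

With 8 swatches and endpoints inclusive, swatch 4 sits at t = (4 − 1)/(8 − 1) = 3/7 ≈ 0.4286.
#d3b55d → (211, 181, 93); #e67ab7 → (230, 122, 183).
R = 211 + 0.4286 × (230 − 211) = 219.143 → 219
G = 181 + 0.4286 × (122 − 181) = 155.713 → 156
B = 93 + 0.4286 × (183 − 93) = 131.574 → 132

(219, 156, 132)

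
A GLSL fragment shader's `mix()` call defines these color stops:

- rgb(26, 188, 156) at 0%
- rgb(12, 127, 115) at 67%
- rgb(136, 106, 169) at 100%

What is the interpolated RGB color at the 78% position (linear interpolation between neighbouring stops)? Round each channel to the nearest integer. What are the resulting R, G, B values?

(53, 120, 133)

78% lies between the 67% and 100% stops, so the local fraction is t = (78 − 67)/(100 − 67) = 11/33 ≈ 0.3333.
R = 12 + 0.3333 × (136 − 12) = 53.329 → 53
G = 127 + 0.3333 × (106 − 127) = 120.001 → 120
B = 115 + 0.3333 × (169 − 115) = 132.998 → 133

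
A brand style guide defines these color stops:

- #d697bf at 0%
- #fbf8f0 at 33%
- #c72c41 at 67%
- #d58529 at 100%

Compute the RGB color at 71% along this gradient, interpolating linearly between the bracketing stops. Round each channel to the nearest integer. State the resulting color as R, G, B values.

71% lies between the 67% and 100% stops, so the local fraction is t = (71 − 67)/(100 − 67) = 4/33 ≈ 0.1212.
#c72c41 → (199, 44, 65); #d58529 → (213, 133, 41).
R = 199 + 0.1212 × (213 − 199) = 200.697 → 201
G = 44 + 0.1212 × (133 − 44) = 54.787 → 55
B = 65 + 0.1212 × (41 − 65) = 62.091 → 62

(201, 55, 62)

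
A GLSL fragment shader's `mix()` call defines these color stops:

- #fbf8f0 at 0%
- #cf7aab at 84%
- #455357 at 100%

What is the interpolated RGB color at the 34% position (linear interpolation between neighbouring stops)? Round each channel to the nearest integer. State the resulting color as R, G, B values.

34% lies between the 0% and 84% stops, so the local fraction is t = (34 − 0)/(84 − 0) = 34/84 ≈ 0.4048.
#fbf8f0 → (251, 248, 240); #cf7aab → (207, 122, 171).
R = 251 + 0.4048 × (207 − 251) = 233.189 → 233
G = 248 + 0.4048 × (122 − 248) = 196.995 → 197
B = 240 + 0.4048 × (171 − 240) = 212.069 → 212

(233, 197, 212)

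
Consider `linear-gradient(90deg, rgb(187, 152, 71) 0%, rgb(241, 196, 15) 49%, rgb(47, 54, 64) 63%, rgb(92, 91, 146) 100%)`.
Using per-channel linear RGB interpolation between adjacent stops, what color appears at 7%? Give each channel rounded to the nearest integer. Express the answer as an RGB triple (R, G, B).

7% lies between the 0% and 49% stops, so the local fraction is t = (7 − 0)/(49 − 0) = 7/49 ≈ 0.1429.
R = 187 + 0.1429 × (241 − 187) = 194.717 → 195
G = 152 + 0.1429 × (196 − 152) = 158.288 → 158
B = 71 + 0.1429 × (15 − 71) = 62.998 → 63

(195, 158, 63)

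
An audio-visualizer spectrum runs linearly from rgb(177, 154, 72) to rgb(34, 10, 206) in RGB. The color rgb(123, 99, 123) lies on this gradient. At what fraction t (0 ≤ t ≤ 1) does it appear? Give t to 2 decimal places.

Invert the lerp on the G channel (largest span, 144): t = (99 − 154) / (10 − 154) = -55/-144 = 0.38194.
Check on R: (123 − 177)/(34 − 177) = 0.3776 ✓

0.38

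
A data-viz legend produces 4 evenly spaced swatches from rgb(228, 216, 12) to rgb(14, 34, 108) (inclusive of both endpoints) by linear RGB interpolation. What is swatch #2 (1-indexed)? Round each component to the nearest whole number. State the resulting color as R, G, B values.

With 4 swatches and endpoints inclusive, swatch 2 sits at t = (2 − 1)/(4 − 1) = 1/3 ≈ 0.3333.
R = 228 + 0.3333 × (14 − 228) = 156.674 → 157
G = 216 + 0.3333 × (34 − 216) = 155.339 → 155
B = 12 + 0.3333 × (108 − 12) = 43.997 → 44

(157, 155, 44)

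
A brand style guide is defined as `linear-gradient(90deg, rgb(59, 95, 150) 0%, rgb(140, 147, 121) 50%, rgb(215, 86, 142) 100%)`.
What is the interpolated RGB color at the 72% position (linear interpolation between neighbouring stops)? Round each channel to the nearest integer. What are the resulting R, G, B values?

72% lies between the 50% and 100% stops, so the local fraction is t = (72 − 50)/(100 − 50) = 22/50 ≈ 0.44.
R = 140 + 0.44 × (215 − 140) = 173 → 173
G = 147 + 0.44 × (86 − 147) = 120.16 → 120
B = 121 + 0.44 × (142 − 121) = 130.24 → 130

(173, 120, 130)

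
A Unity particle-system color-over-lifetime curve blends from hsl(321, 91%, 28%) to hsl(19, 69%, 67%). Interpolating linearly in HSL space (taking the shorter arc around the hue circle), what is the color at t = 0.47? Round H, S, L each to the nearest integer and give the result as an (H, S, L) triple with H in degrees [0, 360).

(348, 81, 46)

Hue: 19 − 321 = -302°, but |-302| > 180 so the shorter arc goes the other way: Δh = -302 + 360 = 58°.
H = 321 + 0.47 × (58) = 348.26 → 348°
S = 91 + 0.47 × (69 − 91) = 80.66 → 81%
L = 28 + 0.47 × (67 − 28) = 46.33 → 46%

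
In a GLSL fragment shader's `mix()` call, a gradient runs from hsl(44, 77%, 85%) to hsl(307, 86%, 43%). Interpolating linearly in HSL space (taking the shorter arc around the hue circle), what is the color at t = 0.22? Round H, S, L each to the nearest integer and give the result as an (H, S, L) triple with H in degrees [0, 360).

(23, 79, 76)

Hue: 307 − 44 = 263°, but |263| > 180 so the shorter arc goes the other way: Δh = 263 − 360 = -97°.
H = 44 + 0.22 × (-97) = 22.66 → 23°
S = 77 + 0.22 × (86 − 77) = 78.98 → 79%
L = 85 + 0.22 × (43 − 85) = 75.76 → 76%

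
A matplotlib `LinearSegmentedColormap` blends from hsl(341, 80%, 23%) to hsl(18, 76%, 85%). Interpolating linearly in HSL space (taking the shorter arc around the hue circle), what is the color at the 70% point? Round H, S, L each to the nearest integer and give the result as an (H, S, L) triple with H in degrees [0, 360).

(7, 77, 66)

Hue: 18 − 341 = -323°, but |-323| > 180 so the shorter arc goes the other way: Δh = -323 + 360 = 37°.
H = 341 + 0.7 × (37) = 366.9 → 367 → 367 mod 360 = 7°
S = 80 + 0.7 × (76 − 80) = 77.2 → 77%
L = 23 + 0.7 × (85 − 23) = 66.4 → 66%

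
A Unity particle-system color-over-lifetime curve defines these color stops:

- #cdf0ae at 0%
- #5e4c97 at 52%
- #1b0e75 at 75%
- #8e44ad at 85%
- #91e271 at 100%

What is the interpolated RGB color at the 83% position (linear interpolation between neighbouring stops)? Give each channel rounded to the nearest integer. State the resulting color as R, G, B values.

(119, 57, 162)

83% lies between the 75% and 85% stops, so the local fraction is t = (83 − 75)/(85 − 75) = 8/10 ≈ 0.8.
#1b0e75 → (27, 14, 117); #8e44ad → (142, 68, 173).
R = 27 + 0.8 × (142 − 27) = 119 → 119
G = 14 + 0.8 × (68 − 14) = 57.2 → 57
B = 117 + 0.8 × (173 − 117) = 161.8 → 162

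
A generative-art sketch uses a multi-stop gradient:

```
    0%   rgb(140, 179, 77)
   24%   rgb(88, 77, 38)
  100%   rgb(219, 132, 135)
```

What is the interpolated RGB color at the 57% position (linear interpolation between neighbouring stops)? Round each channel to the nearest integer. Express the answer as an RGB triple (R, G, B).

57% lies between the 24% and 100% stops, so the local fraction is t = (57 − 24)/(100 − 24) = 33/76 ≈ 0.4342.
R = 88 + 0.4342 × (219 − 88) = 144.88 → 145
G = 77 + 0.4342 × (132 − 77) = 100.881 → 101
B = 38 + 0.4342 × (135 − 38) = 80.117 → 80

(145, 101, 80)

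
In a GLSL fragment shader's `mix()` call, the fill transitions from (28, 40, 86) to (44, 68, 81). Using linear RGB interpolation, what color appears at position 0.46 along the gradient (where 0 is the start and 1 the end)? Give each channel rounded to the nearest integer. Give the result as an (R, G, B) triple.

R = 28 + 0.46 × (44 − 28) = 28 + 0.46 × 16 = 35.36 → 35
G = 40 + 0.46 × (68 − 40) = 40 + 0.46 × 28 = 52.88 → 53
B = 86 + 0.46 × (81 − 86) = 86 + 0.46 × -5 = 83.7 → 84

(35, 53, 84)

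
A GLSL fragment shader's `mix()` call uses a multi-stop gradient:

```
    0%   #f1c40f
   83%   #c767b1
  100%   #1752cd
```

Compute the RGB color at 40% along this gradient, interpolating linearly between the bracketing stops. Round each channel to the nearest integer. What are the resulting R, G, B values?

(221, 151, 93)

40% lies between the 0% and 83% stops, so the local fraction is t = (40 − 0)/(83 − 0) = 40/83 ≈ 0.4819.
#f1c40f → (241, 196, 15); #c767b1 → (199, 103, 177).
R = 241 + 0.4819 × (199 − 241) = 220.76 → 221
G = 196 + 0.4819 × (103 − 196) = 151.183 → 151
B = 15 + 0.4819 × (177 − 15) = 93.068 → 93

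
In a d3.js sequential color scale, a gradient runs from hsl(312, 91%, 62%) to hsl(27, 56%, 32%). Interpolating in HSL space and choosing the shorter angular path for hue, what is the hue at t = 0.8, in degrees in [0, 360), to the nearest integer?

Hue: 27 − 312 = -285°, but |-285| > 180 so the shorter arc goes the other way: Δh = -285 + 360 = 75°.
H = 312 + 0.8 × (75) = 372 → 372 → 372 mod 360 = 12°

12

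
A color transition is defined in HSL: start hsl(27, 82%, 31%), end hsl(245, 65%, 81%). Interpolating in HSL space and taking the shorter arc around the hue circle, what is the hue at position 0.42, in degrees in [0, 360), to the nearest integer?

327

Hue: 245 − 27 = 218°, but |218| > 180 so the shorter arc goes the other way: Δh = 218 − 360 = -142°.
H = 27 + 0.42 × (-142) = -32.64 → -33 → -33 mod 360 = 327°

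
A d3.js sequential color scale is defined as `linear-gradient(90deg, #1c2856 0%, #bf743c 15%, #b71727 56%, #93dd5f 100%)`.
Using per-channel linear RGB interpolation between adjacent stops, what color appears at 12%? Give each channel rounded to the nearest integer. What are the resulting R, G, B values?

(158, 101, 65)

12% lies between the 0% and 15% stops, so the local fraction is t = (12 − 0)/(15 − 0) = 12/15 ≈ 0.8.
#1c2856 → (28, 40, 86); #bf743c → (191, 116, 60).
R = 28 + 0.8 × (191 − 28) = 158.4 → 158
G = 40 + 0.8 × (116 − 40) = 100.8 → 101
B = 86 + 0.8 × (60 − 86) = 65.2 → 65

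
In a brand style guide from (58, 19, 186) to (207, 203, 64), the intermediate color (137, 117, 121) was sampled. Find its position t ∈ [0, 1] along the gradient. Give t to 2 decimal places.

0.53

Invert the lerp on the G channel (largest span, 184): t = (117 − 19) / (203 − 19) = 98/184 = 0.53261.
Check on R: (137 − 58)/(207 − 58) = 0.5302 ✓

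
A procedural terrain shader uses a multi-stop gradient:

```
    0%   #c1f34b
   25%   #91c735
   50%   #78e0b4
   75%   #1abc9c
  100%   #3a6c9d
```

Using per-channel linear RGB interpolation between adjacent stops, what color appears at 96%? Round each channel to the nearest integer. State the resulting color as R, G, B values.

96% lies between the 75% and 100% stops, so the local fraction is t = (96 − 75)/(100 − 75) = 21/25 ≈ 0.84.
#1abc9c → (26, 188, 156); #3a6c9d → (58, 108, 157).
R = 26 + 0.84 × (58 − 26) = 52.88 → 53
G = 188 + 0.84 × (108 − 188) = 120.8 → 121
B = 156 + 0.84 × (157 − 156) = 156.84 → 157

(53, 121, 157)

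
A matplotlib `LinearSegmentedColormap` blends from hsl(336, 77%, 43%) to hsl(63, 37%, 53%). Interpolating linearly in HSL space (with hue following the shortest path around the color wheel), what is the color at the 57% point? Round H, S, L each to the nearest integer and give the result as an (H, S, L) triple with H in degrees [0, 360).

(26, 54, 49)

Hue: 63 − 336 = -273°, but |-273| > 180 so the shorter arc goes the other way: Δh = -273 + 360 = 87°.
H = 336 + 0.57 × (87) = 385.59 → 386 → 386 mod 360 = 26°
S = 77 + 0.57 × (37 − 77) = 54.2 → 54%
L = 43 + 0.57 × (53 − 43) = 48.7 → 49%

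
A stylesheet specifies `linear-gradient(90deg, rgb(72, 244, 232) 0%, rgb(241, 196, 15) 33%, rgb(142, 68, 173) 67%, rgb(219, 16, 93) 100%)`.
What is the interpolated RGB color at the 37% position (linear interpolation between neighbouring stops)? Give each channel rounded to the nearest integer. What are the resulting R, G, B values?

37% lies between the 33% and 67% stops, so the local fraction is t = (37 − 33)/(67 − 33) = 4/34 ≈ 0.1176.
R = 241 + 0.1176 × (142 − 241) = 229.358 → 229
G = 196 + 0.1176 × (68 − 196) = 180.947 → 181
B = 15 + 0.1176 × (173 − 15) = 33.581 → 34

(229, 181, 34)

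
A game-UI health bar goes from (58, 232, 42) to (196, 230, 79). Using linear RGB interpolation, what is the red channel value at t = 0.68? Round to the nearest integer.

R = 58 + 0.68 × (196 − 58) = 151.84 → 152

152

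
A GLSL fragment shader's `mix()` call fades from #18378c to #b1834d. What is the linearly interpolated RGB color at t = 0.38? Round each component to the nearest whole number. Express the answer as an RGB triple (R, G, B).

(82, 84, 116)

#18378c → (24, 55, 140); #b1834d → (177, 131, 77).
R = 24 + 0.38 × (177 − 24) = 24 + 0.38 × 153 = 82.14 → 82
G = 55 + 0.38 × (131 − 55) = 55 + 0.38 × 76 = 83.88 → 84
B = 140 + 0.38 × (77 − 140) = 140 + 0.38 × -63 = 116.06 → 116
So the blended color is (82, 84, 116), about #525474.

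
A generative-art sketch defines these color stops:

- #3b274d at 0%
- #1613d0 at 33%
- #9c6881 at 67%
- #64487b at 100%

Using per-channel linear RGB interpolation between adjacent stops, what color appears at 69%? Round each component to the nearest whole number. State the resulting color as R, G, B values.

69% lies between the 67% and 100% stops, so the local fraction is t = (69 − 67)/(100 − 67) = 2/33 ≈ 0.0606.
#9c6881 → (156, 104, 129); #64487b → (100, 72, 123).
R = 156 + 0.0606 × (100 − 156) = 152.606 → 153
G = 104 + 0.0606 × (72 − 104) = 102.061 → 102
B = 129 + 0.0606 × (123 − 129) = 128.636 → 129

(153, 102, 129)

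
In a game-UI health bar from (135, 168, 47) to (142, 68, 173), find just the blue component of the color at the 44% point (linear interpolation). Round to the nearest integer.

102

B = 47 + 0.44 × (173 − 47) = 102.44 → 102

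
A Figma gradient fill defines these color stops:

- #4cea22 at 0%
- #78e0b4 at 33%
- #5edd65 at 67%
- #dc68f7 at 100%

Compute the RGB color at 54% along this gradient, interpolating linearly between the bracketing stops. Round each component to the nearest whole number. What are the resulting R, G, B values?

54% lies between the 33% and 67% stops, so the local fraction is t = (54 − 33)/(67 − 33) = 21/34 ≈ 0.6176.
#78e0b4 → (120, 224, 180); #5edd65 → (94, 221, 101).
R = 120 + 0.6176 × (94 − 120) = 103.942 → 104
G = 224 + 0.6176 × (221 − 224) = 222.147 → 222
B = 180 + 0.6176 × (101 − 180) = 131.21 → 131

(104, 222, 131)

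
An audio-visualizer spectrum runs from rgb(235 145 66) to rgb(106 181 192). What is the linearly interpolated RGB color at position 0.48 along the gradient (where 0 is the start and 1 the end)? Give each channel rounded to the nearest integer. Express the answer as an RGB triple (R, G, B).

R = 235 + 0.48 × (106 − 235) = 235 + 0.48 × -129 = 173.08 → 173
G = 145 + 0.48 × (181 − 145) = 145 + 0.48 × 36 = 162.28 → 162
B = 66 + 0.48 × (192 − 66) = 66 + 0.48 × 126 = 126.48 → 126

(173, 162, 126)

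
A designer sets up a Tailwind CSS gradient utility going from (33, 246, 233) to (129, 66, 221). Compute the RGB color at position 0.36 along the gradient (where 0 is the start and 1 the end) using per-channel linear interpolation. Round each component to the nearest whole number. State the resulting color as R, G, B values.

(68, 181, 229)

R = 33 + 0.36 × (129 − 33) = 33 + 0.36 × 96 = 67.56 → 68
G = 246 + 0.36 × (66 − 246) = 246 + 0.36 × -180 = 181.2 → 181
B = 233 + 0.36 × (221 − 233) = 233 + 0.36 × -12 = 228.68 → 229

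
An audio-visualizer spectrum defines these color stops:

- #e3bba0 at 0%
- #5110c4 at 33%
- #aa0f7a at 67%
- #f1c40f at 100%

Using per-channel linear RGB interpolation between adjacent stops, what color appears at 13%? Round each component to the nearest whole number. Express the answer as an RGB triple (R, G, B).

13% lies between the 0% and 33% stops, so the local fraction is t = (13 − 0)/(33 − 0) = 13/33 ≈ 0.3939.
#e3bba0 → (227, 187, 160); #5110c4 → (81, 16, 196).
R = 227 + 0.3939 × (81 − 227) = 169.491 → 169
G = 187 + 0.3939 × (16 − 187) = 119.643 → 120
B = 160 + 0.3939 × (196 − 160) = 174.18 → 174

(169, 120, 174)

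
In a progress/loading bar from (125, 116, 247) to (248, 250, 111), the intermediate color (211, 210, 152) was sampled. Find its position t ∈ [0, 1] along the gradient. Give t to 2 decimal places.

0.70

Invert the lerp on the B channel (largest span, 136): t = (152 − 247) / (111 − 247) = -95/-136 = 0.69853.
Check on R: (211 − 125)/(248 − 125) = 0.6992 ✓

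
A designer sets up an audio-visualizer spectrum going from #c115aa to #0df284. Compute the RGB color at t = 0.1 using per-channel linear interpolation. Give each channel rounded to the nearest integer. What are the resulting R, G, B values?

(175, 43, 166)

#c115aa → (193, 21, 170); #0df284 → (13, 242, 132).
R = 193 + 0.1 × (13 − 193) = 193 + 0.1 × -180 = 175 → 175
G = 21 + 0.1 × (242 − 21) = 21 + 0.1 × 221 = 43.1 → 43
B = 170 + 0.1 × (132 − 170) = 170 + 0.1 × -38 = 166.2 → 166
So the blended color is (175, 43, 166), about #af2ba6.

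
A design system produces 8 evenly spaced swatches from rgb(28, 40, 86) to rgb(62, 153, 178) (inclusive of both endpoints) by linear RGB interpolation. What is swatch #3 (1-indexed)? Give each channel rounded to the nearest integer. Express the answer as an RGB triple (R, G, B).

(38, 72, 112)

With 8 swatches and endpoints inclusive, swatch 3 sits at t = (3 − 1)/(8 − 1) = 2/7 ≈ 0.2857.
R = 28 + 0.2857 × (62 − 28) = 37.714 → 38
G = 40 + 0.2857 × (153 − 40) = 72.284 → 72
B = 86 + 0.2857 × (178 − 86) = 112.284 → 112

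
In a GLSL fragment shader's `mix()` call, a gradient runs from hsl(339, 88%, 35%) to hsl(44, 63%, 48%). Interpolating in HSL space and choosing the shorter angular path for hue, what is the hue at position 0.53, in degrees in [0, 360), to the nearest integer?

13

Hue: 44 − 339 = -295°, but |-295| > 180 so the shorter arc goes the other way: Δh = -295 + 360 = 65°.
H = 339 + 0.53 × (65) = 373.45 → 373 → 373 mod 360 = 13°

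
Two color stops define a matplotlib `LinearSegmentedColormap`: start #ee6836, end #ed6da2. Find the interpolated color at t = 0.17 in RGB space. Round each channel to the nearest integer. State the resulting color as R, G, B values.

(238, 105, 72)

#ee6836 → (238, 104, 54); #ed6da2 → (237, 109, 162).
R = 238 + 0.17 × (237 − 238) = 238 + 0.17 × -1 = 237.83 → 238
G = 104 + 0.17 × (109 − 104) = 104 + 0.17 × 5 = 104.85 → 105
B = 54 + 0.17 × (162 − 54) = 54 + 0.17 × 108 = 72.36 → 72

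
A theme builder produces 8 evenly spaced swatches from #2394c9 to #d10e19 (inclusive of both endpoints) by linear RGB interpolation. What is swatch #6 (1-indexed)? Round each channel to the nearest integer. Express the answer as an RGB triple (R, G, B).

(159, 52, 75)

With 8 swatches and endpoints inclusive, swatch 6 sits at t = (6 − 1)/(8 − 1) = 5/7 ≈ 0.7143.
#2394c9 → (35, 148, 201); #d10e19 → (209, 14, 25).
R = 35 + 0.7143 × (209 − 35) = 159.288 → 159
G = 148 + 0.7143 × (14 − 148) = 52.284 → 52
B = 201 + 0.7143 × (25 − 201) = 75.283 → 75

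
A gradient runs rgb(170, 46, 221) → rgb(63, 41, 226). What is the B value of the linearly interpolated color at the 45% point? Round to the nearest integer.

B = 221 + 0.45 × (226 − 221) = 223.25 → 223

223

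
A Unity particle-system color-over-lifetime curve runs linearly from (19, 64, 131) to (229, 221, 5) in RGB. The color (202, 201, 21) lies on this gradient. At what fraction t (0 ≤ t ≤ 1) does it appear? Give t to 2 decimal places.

0.87

Invert the lerp on the R channel (largest span, 210): t = (202 − 19) / (229 − 19) = 183/210 = 0.87143.
Check on G: (201 − 64)/(221 − 64) = 0.8726 ✓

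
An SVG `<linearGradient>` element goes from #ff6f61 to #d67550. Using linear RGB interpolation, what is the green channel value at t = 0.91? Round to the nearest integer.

G₁ = 111 (from #ff6f61), G₂ = 117 (from #d67550).
G = 111 + 0.91 × (117 − 111) = 116.46 → 116

116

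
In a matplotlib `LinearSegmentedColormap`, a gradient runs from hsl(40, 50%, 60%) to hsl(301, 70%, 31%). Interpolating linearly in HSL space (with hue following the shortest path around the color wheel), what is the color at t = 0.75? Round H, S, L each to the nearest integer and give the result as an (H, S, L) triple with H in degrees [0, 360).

(326, 65, 38)

Hue: 301 − 40 = 261°, but |261| > 180 so the shorter arc goes the other way: Δh = 261 − 360 = -99°.
H = 40 + 0.75 × (-99) = -34.25 → -34 → -34 mod 360 = 326°
S = 50 + 0.75 × (70 − 50) = 65 → 65%
L = 60 + 0.75 × (31 − 60) = 38.25 → 38%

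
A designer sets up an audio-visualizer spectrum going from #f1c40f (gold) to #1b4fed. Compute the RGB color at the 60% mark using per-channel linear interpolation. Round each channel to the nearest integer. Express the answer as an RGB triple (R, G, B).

(113, 126, 148)

#f1c40f → (241, 196, 15); #1b4fed → (27, 79, 237).
60% corresponds to t = 0.6.
R = 241 + 0.6 × (27 − 241) = 241 + 0.6 × -214 = 112.6 → 113
G = 196 + 0.6 × (79 − 196) = 196 + 0.6 × -117 = 125.8 → 126
B = 15 + 0.6 × (237 − 15) = 15 + 0.6 × 222 = 148.2 → 148
So the blended color is (113, 126, 148), about #717e94.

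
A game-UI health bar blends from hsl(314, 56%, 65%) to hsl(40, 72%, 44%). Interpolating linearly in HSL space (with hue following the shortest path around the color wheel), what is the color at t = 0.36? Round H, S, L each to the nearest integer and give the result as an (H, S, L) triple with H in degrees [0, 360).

(345, 62, 57)

Hue: 40 − 314 = -274°, but |-274| > 180 so the shorter arc goes the other way: Δh = -274 + 360 = 86°.
H = 314 + 0.36 × (86) = 344.96 → 345°
S = 56 + 0.36 × (72 − 56) = 61.76 → 62%
L = 65 + 0.36 × (44 − 65) = 57.44 → 57%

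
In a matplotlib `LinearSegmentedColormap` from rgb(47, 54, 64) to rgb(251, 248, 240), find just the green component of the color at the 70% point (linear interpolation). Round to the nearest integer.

G = 54 + 0.7 × (248 − 54) = 189.8 → 190

190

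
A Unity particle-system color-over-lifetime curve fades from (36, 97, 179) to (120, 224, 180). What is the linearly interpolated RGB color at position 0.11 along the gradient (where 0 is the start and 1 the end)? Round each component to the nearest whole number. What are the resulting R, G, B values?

R = 36 + 0.11 × (120 − 36) = 36 + 0.11 × 84 = 45.24 → 45
G = 97 + 0.11 × (224 − 97) = 97 + 0.11 × 127 = 110.97 → 111
B = 179 + 0.11 × (180 − 179) = 179 + 0.11 × 1 = 179.11 → 179

(45, 111, 179)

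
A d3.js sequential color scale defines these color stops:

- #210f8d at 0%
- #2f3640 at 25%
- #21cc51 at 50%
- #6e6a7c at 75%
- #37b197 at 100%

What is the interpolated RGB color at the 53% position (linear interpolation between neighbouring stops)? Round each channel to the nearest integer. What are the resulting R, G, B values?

(42, 192, 86)

53% lies between the 50% and 75% stops, so the local fraction is t = (53 − 50)/(75 − 50) = 3/25 ≈ 0.12.
#21cc51 → (33, 204, 81); #6e6a7c → (110, 106, 124).
R = 33 + 0.12 × (110 − 33) = 42.24 → 42
G = 204 + 0.12 × (106 − 204) = 192.24 → 192
B = 81 + 0.12 × (124 − 81) = 86.16 → 86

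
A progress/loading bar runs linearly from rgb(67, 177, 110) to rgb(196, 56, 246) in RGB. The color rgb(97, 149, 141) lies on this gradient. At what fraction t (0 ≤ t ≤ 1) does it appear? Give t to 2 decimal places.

0.23

Invert the lerp on the B channel (largest span, 136): t = (141 − 110) / (246 − 110) = 31/136 = 0.22794.
Check on R: (97 − 67)/(196 − 67) = 0.2326 ✓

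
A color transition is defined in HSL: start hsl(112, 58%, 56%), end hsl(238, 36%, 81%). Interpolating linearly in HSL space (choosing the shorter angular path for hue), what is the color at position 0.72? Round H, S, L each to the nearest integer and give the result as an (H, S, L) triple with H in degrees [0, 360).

(203, 42, 74)

Hue arc: Δh = 238 − 112 = 126° (|Δh| ≤ 180, already the shorter path).
H = 112 + 0.72 × (126) = 202.72 → 203°
S = 58 + 0.72 × (36 − 58) = 42.16 → 42%
L = 56 + 0.72 × (81 − 56) = 74 → 74%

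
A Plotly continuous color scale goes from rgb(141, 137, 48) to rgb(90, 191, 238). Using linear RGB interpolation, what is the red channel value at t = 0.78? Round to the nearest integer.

101

R = 141 + 0.78 × (90 − 141) = 101.22 → 101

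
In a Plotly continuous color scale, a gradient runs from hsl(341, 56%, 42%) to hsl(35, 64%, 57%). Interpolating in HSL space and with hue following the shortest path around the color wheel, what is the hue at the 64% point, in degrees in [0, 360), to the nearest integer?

Hue: 35 − 341 = -306°, but |-306| > 180 so the shorter arc goes the other way: Δh = -306 + 360 = 54°.
H = 341 + 0.64 × (54) = 375.56 → 376 → 376 mod 360 = 16°

16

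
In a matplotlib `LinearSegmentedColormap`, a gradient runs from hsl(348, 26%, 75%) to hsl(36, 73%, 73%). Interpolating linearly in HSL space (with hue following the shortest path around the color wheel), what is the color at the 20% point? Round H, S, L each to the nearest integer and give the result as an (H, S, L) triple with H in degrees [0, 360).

(358, 35, 75)

Hue: 36 − 348 = -312°, but |-312| > 180 so the shorter arc goes the other way: Δh = -312 + 360 = 48°.
H = 348 + 0.2 × (48) = 357.6 → 358°
S = 26 + 0.2 × (73 − 26) = 35.4 → 35%
L = 75 + 0.2 × (73 − 75) = 74.6 → 75%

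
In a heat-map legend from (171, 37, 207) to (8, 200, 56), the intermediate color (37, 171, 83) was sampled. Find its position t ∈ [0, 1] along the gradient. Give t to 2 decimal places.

0.82

Invert the lerp on the R channel (largest span, 163): t = (37 − 171) / (8 − 171) = -134/-163 = 0.82209.
Check on G: (171 − 37)/(200 − 37) = 0.8221 ✓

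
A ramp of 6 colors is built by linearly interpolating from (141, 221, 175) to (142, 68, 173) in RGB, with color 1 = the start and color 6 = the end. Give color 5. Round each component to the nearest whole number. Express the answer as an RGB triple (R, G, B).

With 6 swatches and endpoints inclusive, swatch 5 sits at t = (5 − 1)/(6 − 1) = 4/5 ≈ 0.8.
R = 141 + 0.8 × (142 − 141) = 141.8 → 142
G = 221 + 0.8 × (68 − 221) = 98.6 → 99
B = 175 + 0.8 × (173 − 175) = 173.4 → 173

(142, 99, 173)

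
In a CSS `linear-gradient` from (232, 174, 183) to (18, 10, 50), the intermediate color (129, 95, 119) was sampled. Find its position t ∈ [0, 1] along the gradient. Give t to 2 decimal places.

Invert the lerp on the R channel (largest span, 214): t = (129 − 232) / (18 − 232) = -103/-214 = 0.48131.
Check on G: (95 − 174)/(10 − 174) = 0.4817 ✓

0.48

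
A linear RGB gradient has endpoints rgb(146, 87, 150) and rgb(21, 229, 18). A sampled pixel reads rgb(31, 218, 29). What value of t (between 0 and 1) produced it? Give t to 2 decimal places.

0.92

Invert the lerp on the G channel (largest span, 142): t = (218 − 87) / (229 − 87) = 131/142 = 0.92254.
Check on R: (31 − 146)/(21 − 146) = 0.92 ✓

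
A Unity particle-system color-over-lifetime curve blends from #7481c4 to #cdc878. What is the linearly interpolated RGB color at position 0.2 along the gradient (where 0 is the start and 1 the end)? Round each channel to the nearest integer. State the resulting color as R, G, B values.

(134, 143, 181)

#7481c4 → (116, 129, 196); #cdc878 → (205, 200, 120).
R = 116 + 0.2 × (205 − 116) = 116 + 0.2 × 89 = 133.8 → 134
G = 129 + 0.2 × (200 − 129) = 129 + 0.2 × 71 = 143.2 → 143
B = 196 + 0.2 × (120 − 196) = 196 + 0.2 × -76 = 180.8 → 181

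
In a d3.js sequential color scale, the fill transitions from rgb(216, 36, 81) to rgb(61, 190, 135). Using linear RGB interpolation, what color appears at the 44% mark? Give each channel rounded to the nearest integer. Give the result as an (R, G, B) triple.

(148, 104, 105)

44% corresponds to t = 0.44.
R = 216 + 0.44 × (61 − 216) = 216 + 0.44 × -155 = 147.8 → 148
G = 36 + 0.44 × (190 − 36) = 36 + 0.44 × 154 = 103.76 → 104
B = 81 + 0.44 × (135 − 81) = 81 + 0.44 × 54 = 104.76 → 105
So the blended color is (148, 104, 105), about #946869.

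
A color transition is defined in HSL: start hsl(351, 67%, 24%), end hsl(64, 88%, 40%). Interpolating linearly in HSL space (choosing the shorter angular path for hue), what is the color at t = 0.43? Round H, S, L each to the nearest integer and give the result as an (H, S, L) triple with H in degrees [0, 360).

Hue: 64 − 351 = -287°, but |-287| > 180 so the shorter arc goes the other way: Δh = -287 + 360 = 73°.
H = 351 + 0.43 × (73) = 382.39 → 382 → 382 mod 360 = 22°
S = 67 + 0.43 × (88 − 67) = 76.03 → 76%
L = 24 + 0.43 × (40 − 24) = 30.88 → 31%

(22, 76, 31)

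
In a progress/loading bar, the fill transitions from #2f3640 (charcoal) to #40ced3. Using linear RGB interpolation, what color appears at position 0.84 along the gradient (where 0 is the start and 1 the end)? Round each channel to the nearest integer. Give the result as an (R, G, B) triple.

(61, 182, 187)

#2f3640 → (47, 54, 64); #40ced3 → (64, 206, 211).
R = 47 + 0.84 × (64 − 47) = 47 + 0.84 × 17 = 61.28 → 61
G = 54 + 0.84 × (206 − 54) = 54 + 0.84 × 152 = 181.68 → 182
B = 64 + 0.84 × (211 − 64) = 64 + 0.84 × 147 = 187.48 → 187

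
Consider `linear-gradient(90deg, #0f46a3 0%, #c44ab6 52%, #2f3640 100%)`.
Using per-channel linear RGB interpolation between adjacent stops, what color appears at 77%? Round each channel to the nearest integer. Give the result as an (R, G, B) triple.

77% lies between the 52% and 100% stops, so the local fraction is t = (77 − 52)/(100 − 52) = 25/48 ≈ 0.5208.
#c44ab6 → (196, 74, 182); #2f3640 → (47, 54, 64).
R = 196 + 0.5208 × (47 − 196) = 118.401 → 118
G = 74 + 0.5208 × (54 − 74) = 63.584 → 64
B = 182 + 0.5208 × (64 − 182) = 120.546 → 121

(118, 64, 121)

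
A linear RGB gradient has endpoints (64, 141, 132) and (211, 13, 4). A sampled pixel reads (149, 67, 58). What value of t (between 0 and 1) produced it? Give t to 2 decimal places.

0.58

Invert the lerp on the R channel (largest span, 147): t = (149 − 64) / (211 − 64) = 85/147 = 0.57823.
Check on G: (67 − 141)/(13 − 141) = 0.5781 ✓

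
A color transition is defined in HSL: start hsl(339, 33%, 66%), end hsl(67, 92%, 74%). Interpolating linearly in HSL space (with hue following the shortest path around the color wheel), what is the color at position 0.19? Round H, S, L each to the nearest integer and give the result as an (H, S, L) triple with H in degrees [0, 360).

Hue: 67 − 339 = -272°, but |-272| > 180 so the shorter arc goes the other way: Δh = -272 + 360 = 88°.
H = 339 + 0.19 × (88) = 355.72 → 356°
S = 33 + 0.19 × (92 − 33) = 44.21 → 44%
L = 66 + 0.19 × (74 − 66) = 67.52 → 68%

(356, 44, 68)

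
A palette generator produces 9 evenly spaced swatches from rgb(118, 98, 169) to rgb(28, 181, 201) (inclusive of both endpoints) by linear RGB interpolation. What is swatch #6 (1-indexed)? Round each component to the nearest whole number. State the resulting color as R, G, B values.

(62, 150, 189)

With 9 swatches and endpoints inclusive, swatch 6 sits at t = (6 − 1)/(9 − 1) = 5/8 ≈ 0.625.
R = 118 + 0.625 × (28 − 118) = 61.75 → 62
G = 98 + 0.625 × (181 − 98) = 149.875 → 150
B = 169 + 0.625 × (201 − 169) = 189 → 189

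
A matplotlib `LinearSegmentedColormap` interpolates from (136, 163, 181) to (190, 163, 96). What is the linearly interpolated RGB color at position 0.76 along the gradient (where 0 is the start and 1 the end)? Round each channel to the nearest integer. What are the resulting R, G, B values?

R = 136 + 0.76 × (190 − 136) = 136 + 0.76 × 54 = 177.04 → 177
G = 163 + 0.76 × (163 − 163) = 163 + 0.76 × 0 = 163 → 163
B = 181 + 0.76 × (96 − 181) = 181 + 0.76 × -85 = 116.4 → 116

(177, 163, 116)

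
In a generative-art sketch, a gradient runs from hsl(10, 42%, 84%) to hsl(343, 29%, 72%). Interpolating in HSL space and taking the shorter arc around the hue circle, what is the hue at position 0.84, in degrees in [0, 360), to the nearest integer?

347

Hue: 343 − 10 = 333°, but |333| > 180 so the shorter arc goes the other way: Δh = 333 − 360 = -27°.
H = 10 + 0.84 × (-27) = -12.68 → -13 → -13 mod 360 = 347°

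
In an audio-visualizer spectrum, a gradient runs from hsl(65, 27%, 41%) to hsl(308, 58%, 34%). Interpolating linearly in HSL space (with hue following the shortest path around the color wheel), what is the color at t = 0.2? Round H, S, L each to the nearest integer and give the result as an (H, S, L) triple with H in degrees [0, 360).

Hue: 308 − 65 = 243°, but |243| > 180 so the shorter arc goes the other way: Δh = 243 − 360 = -117°.
H = 65 + 0.2 × (-117) = 41.6 → 42°
S = 27 + 0.2 × (58 − 27) = 33.2 → 33%
L = 41 + 0.2 × (34 − 41) = 39.6 → 40%

(42, 33, 40)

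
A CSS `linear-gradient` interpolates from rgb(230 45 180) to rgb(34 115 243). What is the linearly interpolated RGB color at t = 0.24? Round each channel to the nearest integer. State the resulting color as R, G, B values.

R = 230 + 0.24 × (34 − 230) = 230 + 0.24 × -196 = 182.96 → 183
G = 45 + 0.24 × (115 − 45) = 45 + 0.24 × 70 = 61.8 → 62
B = 180 + 0.24 × (243 − 180) = 180 + 0.24 × 63 = 195.12 → 195

(183, 62, 195)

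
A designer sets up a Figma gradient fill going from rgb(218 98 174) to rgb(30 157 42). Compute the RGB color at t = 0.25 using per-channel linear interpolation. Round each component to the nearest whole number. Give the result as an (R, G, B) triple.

R = 218 + 0.25 × (30 − 218) = 218 + 0.25 × -188 = 171 → 171
G = 98 + 0.25 × (157 − 98) = 98 + 0.25 × 59 = 112.75 → 113
B = 174 + 0.25 × (42 − 174) = 174 + 0.25 × -132 = 141 → 141

(171, 113, 141)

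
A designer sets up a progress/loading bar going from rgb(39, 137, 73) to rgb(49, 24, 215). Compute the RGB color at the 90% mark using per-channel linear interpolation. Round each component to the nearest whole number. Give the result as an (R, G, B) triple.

90% corresponds to t = 0.9.
R = 39 + 0.9 × (49 − 39) = 39 + 0.9 × 10 = 48 → 48
G = 137 + 0.9 × (24 − 137) = 137 + 0.9 × -113 = 35.3 → 35
B = 73 + 0.9 × (215 − 73) = 73 + 0.9 × 142 = 200.8 → 201

(48, 35, 201)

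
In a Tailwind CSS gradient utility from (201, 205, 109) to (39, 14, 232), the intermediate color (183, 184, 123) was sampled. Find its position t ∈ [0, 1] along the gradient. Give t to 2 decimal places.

Invert the lerp on the G channel (largest span, 191): t = (184 − 205) / (14 − 205) = -21/-191 = 0.10995.
Check on R: (183 − 201)/(39 − 201) = 0.1111 ✓

0.11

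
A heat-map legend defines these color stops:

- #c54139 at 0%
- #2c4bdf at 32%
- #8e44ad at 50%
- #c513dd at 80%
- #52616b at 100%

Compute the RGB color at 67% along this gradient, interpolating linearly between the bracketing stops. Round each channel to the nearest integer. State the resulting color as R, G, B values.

67% lies between the 50% and 80% stops, so the local fraction is t = (67 − 50)/(80 − 50) = 17/30 ≈ 0.5667.
#8e44ad → (142, 68, 173); #c513dd → (197, 19, 221).
R = 142 + 0.5667 × (197 − 142) = 173.168 → 173
G = 68 + 0.5667 × (19 − 68) = 40.232 → 40
B = 173 + 0.5667 × (221 − 173) = 200.202 → 200

(173, 40, 200)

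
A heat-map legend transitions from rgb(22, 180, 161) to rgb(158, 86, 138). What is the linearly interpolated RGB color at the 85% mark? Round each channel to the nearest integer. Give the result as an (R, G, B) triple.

85% corresponds to t = 0.85.
R = 22 + 0.85 × (158 − 22) = 22 + 0.85 × 136 = 137.6 → 138
G = 180 + 0.85 × (86 − 180) = 180 + 0.85 × -94 = 100.1 → 100
B = 161 + 0.85 × (138 − 161) = 161 + 0.85 × -23 = 141.45 → 141

(138, 100, 141)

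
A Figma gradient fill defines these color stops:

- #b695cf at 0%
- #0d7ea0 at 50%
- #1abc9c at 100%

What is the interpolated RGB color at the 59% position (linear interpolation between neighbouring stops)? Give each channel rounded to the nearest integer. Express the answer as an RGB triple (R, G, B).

59% lies between the 50% and 100% stops, so the local fraction is t = (59 − 50)/(100 − 50) = 9/50 ≈ 0.18.
#0d7ea0 → (13, 126, 160); #1abc9c → (26, 188, 156).
R = 13 + 0.18 × (26 − 13) = 15.34 → 15
G = 126 + 0.18 × (188 − 126) = 137.16 → 137
B = 160 + 0.18 × (156 − 160) = 159.28 → 159

(15, 137, 159)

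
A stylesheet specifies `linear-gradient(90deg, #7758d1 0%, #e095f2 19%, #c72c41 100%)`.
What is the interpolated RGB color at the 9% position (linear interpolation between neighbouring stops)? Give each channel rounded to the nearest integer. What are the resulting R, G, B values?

9% lies between the 0% and 19% stops, so the local fraction is t = (9 − 0)/(19 − 0) = 9/19 ≈ 0.4737.
#7758d1 → (119, 88, 209); #e095f2 → (224, 149, 242).
R = 119 + 0.4737 × (224 − 119) = 168.738 → 169
G = 88 + 0.4737 × (149 − 88) = 116.896 → 117
B = 209 + 0.4737 × (242 − 209) = 224.632 → 225

(169, 117, 225)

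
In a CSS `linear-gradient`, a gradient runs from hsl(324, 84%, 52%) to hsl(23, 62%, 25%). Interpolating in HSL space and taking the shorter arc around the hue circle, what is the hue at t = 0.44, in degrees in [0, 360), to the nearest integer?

350

Hue: 23 − 324 = -301°, but |-301| > 180 so the shorter arc goes the other way: Δh = -301 + 360 = 59°.
H = 324 + 0.44 × (59) = 349.96 → 350°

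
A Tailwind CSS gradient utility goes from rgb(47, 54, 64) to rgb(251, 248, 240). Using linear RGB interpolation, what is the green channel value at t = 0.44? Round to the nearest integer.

G = 54 + 0.44 × (248 − 54) = 139.36 → 139

139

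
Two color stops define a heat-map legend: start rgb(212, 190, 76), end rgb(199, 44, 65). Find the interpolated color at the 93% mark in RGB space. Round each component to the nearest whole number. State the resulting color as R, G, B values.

93% corresponds to t = 0.93.
R = 212 + 0.93 × (199 − 212) = 212 + 0.93 × -13 = 199.91 → 200
G = 190 + 0.93 × (44 − 190) = 190 + 0.93 × -146 = 54.22 → 54
B = 76 + 0.93 × (65 − 76) = 76 + 0.93 × -11 = 65.77 → 66

(200, 54, 66)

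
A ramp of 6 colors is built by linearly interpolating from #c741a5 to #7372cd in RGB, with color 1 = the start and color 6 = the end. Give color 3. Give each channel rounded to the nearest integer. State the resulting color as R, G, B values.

(165, 85, 181)

With 6 swatches and endpoints inclusive, swatch 3 sits at t = (3 − 1)/(6 − 1) = 2/5 ≈ 0.4.
#c741a5 → (199, 65, 165); #7372cd → (115, 114, 205).
R = 199 + 0.4 × (115 − 199) = 165.4 → 165
G = 65 + 0.4 × (114 − 65) = 84.6 → 85
B = 165 + 0.4 × (205 − 165) = 181 → 181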